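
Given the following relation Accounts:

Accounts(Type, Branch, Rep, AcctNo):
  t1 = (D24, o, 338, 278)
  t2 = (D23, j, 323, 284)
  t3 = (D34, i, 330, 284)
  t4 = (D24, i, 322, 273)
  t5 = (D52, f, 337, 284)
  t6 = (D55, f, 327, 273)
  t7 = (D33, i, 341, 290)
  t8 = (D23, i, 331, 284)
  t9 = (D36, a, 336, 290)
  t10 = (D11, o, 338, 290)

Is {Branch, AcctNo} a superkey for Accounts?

No

Rows 3 and 8 have the same {Branch, AcctNo} value (Branch=i, AcctNo=284) but are distinct tuples, so {Branch, AcctNo} does not determine every attribute — not a superkey.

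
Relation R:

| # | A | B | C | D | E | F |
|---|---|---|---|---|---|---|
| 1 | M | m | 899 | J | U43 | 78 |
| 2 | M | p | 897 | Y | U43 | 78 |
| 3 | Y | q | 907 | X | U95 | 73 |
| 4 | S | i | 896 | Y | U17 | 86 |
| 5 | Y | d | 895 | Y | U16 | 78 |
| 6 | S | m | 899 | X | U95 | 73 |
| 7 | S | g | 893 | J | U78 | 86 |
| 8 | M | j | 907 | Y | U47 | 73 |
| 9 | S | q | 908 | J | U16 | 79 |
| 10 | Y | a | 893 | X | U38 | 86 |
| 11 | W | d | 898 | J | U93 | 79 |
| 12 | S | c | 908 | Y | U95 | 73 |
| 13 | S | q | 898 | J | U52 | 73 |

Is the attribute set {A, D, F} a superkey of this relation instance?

All 13 rows have distinct {A, D, F} values, so {A, D, F} → (all attributes) holds and {A, D, F} is a superkey.

Yes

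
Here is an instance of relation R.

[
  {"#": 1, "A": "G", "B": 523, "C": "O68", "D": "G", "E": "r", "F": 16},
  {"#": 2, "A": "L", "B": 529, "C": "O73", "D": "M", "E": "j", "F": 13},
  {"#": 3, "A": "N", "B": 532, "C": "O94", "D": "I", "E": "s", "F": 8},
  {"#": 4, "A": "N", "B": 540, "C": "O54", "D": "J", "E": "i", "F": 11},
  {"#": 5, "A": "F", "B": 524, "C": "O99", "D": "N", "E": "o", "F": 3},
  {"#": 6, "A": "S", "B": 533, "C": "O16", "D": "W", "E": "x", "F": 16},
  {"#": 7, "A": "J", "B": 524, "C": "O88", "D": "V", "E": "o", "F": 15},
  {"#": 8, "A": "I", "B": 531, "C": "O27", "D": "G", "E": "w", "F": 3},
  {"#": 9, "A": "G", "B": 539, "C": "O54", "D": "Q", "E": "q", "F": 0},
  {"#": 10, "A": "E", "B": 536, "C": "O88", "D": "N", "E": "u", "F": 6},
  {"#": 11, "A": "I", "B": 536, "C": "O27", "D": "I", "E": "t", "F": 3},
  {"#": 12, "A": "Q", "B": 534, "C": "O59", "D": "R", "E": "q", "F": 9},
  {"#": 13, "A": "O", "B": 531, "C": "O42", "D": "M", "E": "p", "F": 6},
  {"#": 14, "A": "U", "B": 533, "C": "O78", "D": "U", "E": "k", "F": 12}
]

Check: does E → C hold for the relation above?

No

E=r: row 1 → C = O68 ✓
E=j: row 2 → C = O73 ✓
E=s: row 3 → C = O94 ✓
E=i: row 4 → C = O54 ✓
E=o: rows 5, 7 → C takes values {O99, O88} — violation
E=x: row 6 → C = O16 ✓
E=w: row 8 → C = O27 ✓
E=q: rows 9, 12 → C takes values {O54, O59} — violation
E=u: row 10 → C = O88 ✓
E=t: row 11 → C = O27 ✓
E=p: row 13 → C = O42 ✓
E=k: row 14 → C = O78 ✓
Two rows agree on E but differ on C, so E → C does not hold.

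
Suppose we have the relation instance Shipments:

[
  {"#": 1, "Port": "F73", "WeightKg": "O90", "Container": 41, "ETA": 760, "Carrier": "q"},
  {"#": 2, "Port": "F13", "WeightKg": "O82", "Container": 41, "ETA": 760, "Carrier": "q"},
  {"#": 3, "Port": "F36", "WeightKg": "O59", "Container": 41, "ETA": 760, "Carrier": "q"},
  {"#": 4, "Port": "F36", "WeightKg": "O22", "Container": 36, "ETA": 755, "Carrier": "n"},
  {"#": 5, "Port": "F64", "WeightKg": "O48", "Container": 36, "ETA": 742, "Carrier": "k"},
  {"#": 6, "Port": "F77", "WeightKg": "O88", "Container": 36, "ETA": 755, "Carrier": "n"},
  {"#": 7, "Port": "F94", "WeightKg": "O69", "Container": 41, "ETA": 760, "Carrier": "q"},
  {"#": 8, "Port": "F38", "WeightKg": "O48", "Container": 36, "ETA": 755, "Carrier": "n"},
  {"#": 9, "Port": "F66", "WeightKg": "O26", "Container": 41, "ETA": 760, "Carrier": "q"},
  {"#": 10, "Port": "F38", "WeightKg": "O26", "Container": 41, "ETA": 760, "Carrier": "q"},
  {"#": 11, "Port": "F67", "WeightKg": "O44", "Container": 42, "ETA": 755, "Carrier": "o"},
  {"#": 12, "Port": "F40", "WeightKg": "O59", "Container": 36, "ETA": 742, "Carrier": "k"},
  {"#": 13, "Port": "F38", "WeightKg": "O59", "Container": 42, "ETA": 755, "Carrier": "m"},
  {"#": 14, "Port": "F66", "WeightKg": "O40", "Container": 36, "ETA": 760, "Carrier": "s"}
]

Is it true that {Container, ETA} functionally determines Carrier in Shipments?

No

(Container=41, ETA=760): rows 1, 2, 3, 7, 9, 10 → Carrier = q, q, q, q, q, q ✓
(Container=36, ETA=755): rows 4, 6, 8 → Carrier = n, n, n ✓
(Container=36, ETA=742): rows 5, 12 → Carrier = k, k ✓
(Container=42, ETA=755): rows 11, 13 → Carrier takes values {o, m} — violation
(Container=36, ETA=760): row 14 → Carrier = s ✓
Two rows agree on {Container, ETA} but differ on Carrier, so {Container, ETA} → Carrier does not hold.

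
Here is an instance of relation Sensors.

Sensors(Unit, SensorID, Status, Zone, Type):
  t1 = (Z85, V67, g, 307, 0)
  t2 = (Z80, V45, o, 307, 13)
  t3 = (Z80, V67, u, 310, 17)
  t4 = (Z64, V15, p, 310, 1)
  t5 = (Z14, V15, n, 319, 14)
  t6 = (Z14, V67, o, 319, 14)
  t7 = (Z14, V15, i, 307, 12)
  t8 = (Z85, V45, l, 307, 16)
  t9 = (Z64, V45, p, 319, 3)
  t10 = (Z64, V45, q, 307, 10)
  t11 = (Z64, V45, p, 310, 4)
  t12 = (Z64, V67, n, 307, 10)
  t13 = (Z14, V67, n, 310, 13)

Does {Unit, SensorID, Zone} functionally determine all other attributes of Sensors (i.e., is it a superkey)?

Yes

All 13 rows have distinct {Unit, SensorID, Zone} values, so {Unit, SensorID, Zone} → (all attributes) holds and {Unit, SensorID, Zone} is a superkey.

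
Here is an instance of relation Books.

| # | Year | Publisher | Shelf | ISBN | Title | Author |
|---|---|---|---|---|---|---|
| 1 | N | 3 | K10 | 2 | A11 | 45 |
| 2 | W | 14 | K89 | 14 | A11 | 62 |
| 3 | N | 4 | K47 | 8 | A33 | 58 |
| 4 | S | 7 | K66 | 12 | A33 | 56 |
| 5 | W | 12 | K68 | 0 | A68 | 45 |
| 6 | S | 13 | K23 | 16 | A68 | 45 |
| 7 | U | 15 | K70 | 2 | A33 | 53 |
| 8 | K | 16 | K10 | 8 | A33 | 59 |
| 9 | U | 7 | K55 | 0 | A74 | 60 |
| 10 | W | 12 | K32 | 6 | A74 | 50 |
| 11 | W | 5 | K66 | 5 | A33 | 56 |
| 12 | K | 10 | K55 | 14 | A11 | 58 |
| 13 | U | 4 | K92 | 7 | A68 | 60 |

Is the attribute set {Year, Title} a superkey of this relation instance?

Yes

All 13 rows have distinct {Year, Title} values, so {Year, Title} → (all attributes) holds and {Year, Title} is a superkey.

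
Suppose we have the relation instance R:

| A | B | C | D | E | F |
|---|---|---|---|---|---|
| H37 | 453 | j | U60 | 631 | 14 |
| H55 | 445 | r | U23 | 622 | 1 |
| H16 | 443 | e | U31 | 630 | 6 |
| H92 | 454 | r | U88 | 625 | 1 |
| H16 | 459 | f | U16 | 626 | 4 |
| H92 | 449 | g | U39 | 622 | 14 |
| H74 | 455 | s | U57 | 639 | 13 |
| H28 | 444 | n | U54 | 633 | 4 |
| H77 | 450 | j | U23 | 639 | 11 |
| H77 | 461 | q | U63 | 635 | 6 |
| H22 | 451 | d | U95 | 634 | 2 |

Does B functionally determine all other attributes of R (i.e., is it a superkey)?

All 11 rows have distinct B values, so B → (all attributes) holds and B is a superkey.

Yes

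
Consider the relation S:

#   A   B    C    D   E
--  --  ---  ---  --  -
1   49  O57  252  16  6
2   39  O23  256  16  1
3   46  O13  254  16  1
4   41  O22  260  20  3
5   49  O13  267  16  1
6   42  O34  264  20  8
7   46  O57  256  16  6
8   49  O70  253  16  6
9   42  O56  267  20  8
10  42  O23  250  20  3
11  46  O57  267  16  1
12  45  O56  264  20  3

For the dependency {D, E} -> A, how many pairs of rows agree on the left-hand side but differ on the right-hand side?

(D=16, E=6): violating pairs (1,7), (7,8) — 2 pairs.
(D=16, E=1): violating pairs (2,3), (2,5), (2,11), (3,5), (5,11) — 5 pairs.
(D=20, E=3): violating pairs (4,10), (4,12), (10,12) — 3 pairs.
(D=20, E=8): all 2 rows agree on A — 0 pairs.

10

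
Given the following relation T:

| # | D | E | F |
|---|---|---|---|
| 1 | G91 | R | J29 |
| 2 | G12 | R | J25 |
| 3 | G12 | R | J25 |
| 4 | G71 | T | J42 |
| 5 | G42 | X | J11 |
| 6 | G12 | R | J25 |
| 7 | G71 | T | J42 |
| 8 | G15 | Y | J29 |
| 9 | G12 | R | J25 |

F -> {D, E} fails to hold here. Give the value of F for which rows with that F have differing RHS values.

J29

F=J29: rows 1, 8 → {D,E} takes values {(G91, R), (G15, Y)} — violation
F=J25: rows 2, 3, 6, 9 → {D,E} = (G12, R), (G12, R), (G12, R), (G12, R) ✓
F=J42: rows 4, 7 → {D,E} = (G71, T), (G71, T) ✓
F=J11: row 5 → {D,E} = (G42, X) ✓
The only F value with inconsistent RHS is F=J29.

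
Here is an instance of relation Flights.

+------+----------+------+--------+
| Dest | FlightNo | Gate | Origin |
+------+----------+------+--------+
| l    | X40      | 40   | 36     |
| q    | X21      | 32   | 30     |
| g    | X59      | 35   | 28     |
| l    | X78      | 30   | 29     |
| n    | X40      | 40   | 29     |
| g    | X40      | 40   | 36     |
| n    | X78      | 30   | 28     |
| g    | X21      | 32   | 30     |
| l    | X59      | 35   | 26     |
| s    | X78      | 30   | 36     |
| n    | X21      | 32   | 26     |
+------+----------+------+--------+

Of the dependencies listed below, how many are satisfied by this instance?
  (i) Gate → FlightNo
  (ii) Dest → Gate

1

(i) Gate → FlightNo: every LHS value maps to a single RHS value — holds.
(ii) Dest → Gate: Dest=l: 3 rows → Gate takes values {40, 30, 35} — violation; Dest=g: 3 rows → Gate takes values {35, 40, 32} — violation; Dest=n: 3 rows → Gate takes values {40, 30, 32} — violation — fails.
1 of the 2 dependencies holds.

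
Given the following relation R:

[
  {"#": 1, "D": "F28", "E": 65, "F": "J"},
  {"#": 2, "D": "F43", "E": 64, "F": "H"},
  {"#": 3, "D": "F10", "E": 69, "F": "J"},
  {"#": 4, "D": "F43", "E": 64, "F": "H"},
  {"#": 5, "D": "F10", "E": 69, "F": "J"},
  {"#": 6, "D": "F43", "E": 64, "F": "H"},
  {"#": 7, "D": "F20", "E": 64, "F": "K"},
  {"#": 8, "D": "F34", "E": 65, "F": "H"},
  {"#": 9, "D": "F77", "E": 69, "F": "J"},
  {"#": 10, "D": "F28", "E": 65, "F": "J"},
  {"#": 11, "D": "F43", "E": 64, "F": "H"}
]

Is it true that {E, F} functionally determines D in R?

No

(E=65, F=J): rows 1, 10 → D = F28, F28 ✓
(E=64, F=H): rows 2, 4, 6, 11 → D = F43, F43, F43, F43 ✓
(E=69, F=J): rows 3, 5, 9 → D takes values {F10, F77} — violation
(E=64, F=K): row 7 → D = F20 ✓
(E=65, F=H): row 8 → D = F34 ✓
Two rows agree on {E, F} but differ on D, so {E, F} → D does not hold.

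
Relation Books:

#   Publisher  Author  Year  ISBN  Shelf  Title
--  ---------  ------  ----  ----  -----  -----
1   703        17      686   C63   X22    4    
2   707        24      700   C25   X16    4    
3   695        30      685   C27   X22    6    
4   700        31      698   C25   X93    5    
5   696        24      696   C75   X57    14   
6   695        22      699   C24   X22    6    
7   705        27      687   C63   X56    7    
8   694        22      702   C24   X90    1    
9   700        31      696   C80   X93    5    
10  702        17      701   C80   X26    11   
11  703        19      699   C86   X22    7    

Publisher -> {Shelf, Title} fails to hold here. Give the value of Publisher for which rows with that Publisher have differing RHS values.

Publisher=703: rows 1, 11 → {Shelf,Title} takes values {(X22, 4), (X22, 7)} — violation
Publisher=707: row 2 → {Shelf,Title} = (X16, 4) ✓
Publisher=695: rows 3, 6 → {Shelf,Title} = (X22, 6), (X22, 6) ✓
Publisher=700: rows 4, 9 → {Shelf,Title} = (X93, 5), (X93, 5) ✓
Publisher=696: row 5 → {Shelf,Title} = (X57, 14) ✓
Publisher=705: row 7 → {Shelf,Title} = (X56, 7) ✓
Publisher=694: row 8 → {Shelf,Title} = (X90, 1) ✓
Publisher=702: row 10 → {Shelf,Title} = (X26, 11) ✓
The only Publisher value with inconsistent RHS is Publisher=703.

703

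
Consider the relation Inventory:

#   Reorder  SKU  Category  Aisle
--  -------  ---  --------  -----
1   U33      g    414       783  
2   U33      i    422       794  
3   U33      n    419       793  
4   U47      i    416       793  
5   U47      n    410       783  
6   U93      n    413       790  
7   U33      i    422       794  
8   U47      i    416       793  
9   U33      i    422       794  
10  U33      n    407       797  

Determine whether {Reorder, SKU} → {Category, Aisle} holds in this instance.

No

(Reorder=U33, SKU=g): row 1 → {Category,Aisle} = (414, 783) ✓
(Reorder=U33, SKU=i): rows 2, 7, 9 → {Category,Aisle} = (422, 794), (422, 794), (422, 794) ✓
(Reorder=U33, SKU=n): rows 3, 10 → {Category,Aisle} takes values {(419, 793), (407, 797)} — violation
(Reorder=U47, SKU=i): rows 4, 8 → {Category,Aisle} = (416, 793), (416, 793) ✓
(Reorder=U47, SKU=n): row 5 → {Category,Aisle} = (410, 783) ✓
(Reorder=U93, SKU=n): row 6 → {Category,Aisle} = (413, 790) ✓
Two rows agree on {Reorder, SKU} but differ on {Category, Aisle}, so {Reorder, SKU} → {Category, Aisle} does not hold.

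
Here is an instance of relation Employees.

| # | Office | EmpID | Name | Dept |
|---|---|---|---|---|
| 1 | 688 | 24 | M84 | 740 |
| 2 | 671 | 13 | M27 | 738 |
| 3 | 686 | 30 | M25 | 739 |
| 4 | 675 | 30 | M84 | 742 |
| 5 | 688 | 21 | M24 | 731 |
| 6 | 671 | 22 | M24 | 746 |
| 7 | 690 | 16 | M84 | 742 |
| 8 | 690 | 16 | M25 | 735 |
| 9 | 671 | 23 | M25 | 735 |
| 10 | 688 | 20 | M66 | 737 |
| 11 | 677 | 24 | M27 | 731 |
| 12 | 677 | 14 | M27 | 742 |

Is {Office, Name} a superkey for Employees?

No

Rows 11 and 12 have the same {Office, Name} value (Office=677, Name=M27) but are distinct tuples, so {Office, Name} does not determine every attribute — not a superkey.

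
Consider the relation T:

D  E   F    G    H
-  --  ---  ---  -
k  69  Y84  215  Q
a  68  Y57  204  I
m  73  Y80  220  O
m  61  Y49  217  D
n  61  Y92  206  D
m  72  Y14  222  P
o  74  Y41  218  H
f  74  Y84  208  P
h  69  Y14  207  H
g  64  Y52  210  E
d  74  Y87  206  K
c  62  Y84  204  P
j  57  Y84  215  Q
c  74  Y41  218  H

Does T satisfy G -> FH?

G=215: 2 rows → {F,H} = (Y84, Q), (Y84, Q) ✓
G=204: 2 rows → {F,H} takes values {(Y57, I), (Y84, P)} — violation
G=220: 1 row → {F,H} = (Y80, O) ✓
G=217: 1 row → {F,H} = (Y49, D) ✓
G=206: 2 rows → {F,H} takes values {(Y92, D), (Y87, K)} — violation
G=222: 1 row → {F,H} = (Y14, P) ✓
G=218: 2 rows → {F,H} = (Y41, H), (Y41, H) ✓
G=208: 1 row → {F,H} = (Y84, P) ✓
G=207: 1 row → {F,H} = (Y14, H) ✓
G=210: 1 row → {F,H} = (Y52, E) ✓
Two rows agree on G but differ on FH, so G -> FH does not hold.

No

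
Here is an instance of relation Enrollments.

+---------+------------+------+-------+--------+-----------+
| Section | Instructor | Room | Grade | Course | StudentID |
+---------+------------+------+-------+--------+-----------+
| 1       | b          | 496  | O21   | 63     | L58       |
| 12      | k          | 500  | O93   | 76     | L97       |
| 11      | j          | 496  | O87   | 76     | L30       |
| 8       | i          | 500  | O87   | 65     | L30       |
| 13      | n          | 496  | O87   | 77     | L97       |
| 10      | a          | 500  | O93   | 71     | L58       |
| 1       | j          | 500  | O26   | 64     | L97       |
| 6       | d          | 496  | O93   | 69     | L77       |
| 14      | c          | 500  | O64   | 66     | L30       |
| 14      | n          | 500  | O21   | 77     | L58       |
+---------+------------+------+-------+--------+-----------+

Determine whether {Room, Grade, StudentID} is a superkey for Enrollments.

Yes

All 10 rows have distinct {Room, Grade, StudentID} values, so {Room, Grade, StudentID} → (all attributes) holds and {Room, Grade, StudentID} is a superkey.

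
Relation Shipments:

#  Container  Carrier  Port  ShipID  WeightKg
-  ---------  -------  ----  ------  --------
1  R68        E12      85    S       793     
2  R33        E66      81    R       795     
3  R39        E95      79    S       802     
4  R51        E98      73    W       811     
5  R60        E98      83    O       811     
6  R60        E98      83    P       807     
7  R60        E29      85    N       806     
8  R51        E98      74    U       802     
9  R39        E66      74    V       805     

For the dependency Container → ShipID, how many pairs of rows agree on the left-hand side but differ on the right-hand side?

Container=R39: violating pairs (3,9) — 1 pair.
Container=R51: violating pairs (4,8) — 1 pair.
Container=R60: violating pairs (5,6), (5,7), (6,7) — 3 pairs.

5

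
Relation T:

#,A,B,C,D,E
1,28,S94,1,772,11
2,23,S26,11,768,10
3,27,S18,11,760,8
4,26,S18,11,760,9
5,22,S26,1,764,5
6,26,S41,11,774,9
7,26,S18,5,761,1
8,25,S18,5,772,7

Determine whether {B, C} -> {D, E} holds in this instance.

(B=S94, C=1): row 1 → {D,E} = (772, 11) ✓
(B=S26, C=11): row 2 → {D,E} = (768, 10) ✓
(B=S18, C=11): rows 3, 4 → {D,E} takes values {(760, 8), (760, 9)} — violation
(B=S26, C=1): row 5 → {D,E} = (764, 5) ✓
(B=S41, C=11): row 6 → {D,E} = (774, 9) ✓
(B=S18, C=5): rows 7, 8 → {D,E} takes values {(761, 1), (772, 7)} — violation
Two rows agree on {B, C} but differ on {D, E}, so {B, C} -> {D, E} does not hold.

No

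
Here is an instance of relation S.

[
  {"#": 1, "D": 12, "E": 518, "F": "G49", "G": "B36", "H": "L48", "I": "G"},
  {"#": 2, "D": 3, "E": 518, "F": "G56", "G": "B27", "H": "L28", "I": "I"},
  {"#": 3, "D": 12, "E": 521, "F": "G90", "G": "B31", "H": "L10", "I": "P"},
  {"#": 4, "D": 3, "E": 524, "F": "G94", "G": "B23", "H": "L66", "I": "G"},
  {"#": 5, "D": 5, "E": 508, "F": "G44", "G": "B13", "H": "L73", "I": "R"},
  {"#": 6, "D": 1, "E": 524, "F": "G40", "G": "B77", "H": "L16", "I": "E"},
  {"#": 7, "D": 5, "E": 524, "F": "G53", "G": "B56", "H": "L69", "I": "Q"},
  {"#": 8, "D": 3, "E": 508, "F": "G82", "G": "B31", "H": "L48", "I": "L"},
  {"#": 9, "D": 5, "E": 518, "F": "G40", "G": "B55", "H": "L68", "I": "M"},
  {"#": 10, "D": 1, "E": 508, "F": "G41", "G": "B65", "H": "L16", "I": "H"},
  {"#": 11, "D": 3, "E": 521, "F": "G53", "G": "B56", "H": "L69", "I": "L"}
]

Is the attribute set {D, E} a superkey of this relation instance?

All 11 rows have distinct {D, E} values, so {D, E} → (all attributes) holds and {D, E} is a superkey.

Yes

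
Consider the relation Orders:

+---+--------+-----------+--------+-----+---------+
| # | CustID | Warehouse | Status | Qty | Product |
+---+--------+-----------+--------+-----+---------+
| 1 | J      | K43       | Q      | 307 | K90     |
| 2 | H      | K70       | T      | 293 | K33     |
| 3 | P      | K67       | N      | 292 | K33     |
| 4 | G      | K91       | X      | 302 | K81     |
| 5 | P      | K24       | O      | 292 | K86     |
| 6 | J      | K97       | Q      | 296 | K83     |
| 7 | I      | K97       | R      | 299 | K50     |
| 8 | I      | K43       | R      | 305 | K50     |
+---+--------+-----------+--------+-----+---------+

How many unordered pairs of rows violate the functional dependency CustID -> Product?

2

CustID=J: violating pairs (1,6) — 1 pair.
CustID=P: violating pairs (3,5) — 1 pair.
CustID=I: all 2 rows agree on Product — 0 pairs.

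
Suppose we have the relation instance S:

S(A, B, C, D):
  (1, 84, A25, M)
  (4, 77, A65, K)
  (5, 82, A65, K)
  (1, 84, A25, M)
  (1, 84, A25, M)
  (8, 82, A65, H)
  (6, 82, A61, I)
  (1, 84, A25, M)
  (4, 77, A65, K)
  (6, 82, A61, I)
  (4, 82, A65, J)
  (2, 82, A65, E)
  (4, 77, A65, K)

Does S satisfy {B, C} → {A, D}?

No

(B=84, C=A25): 4 rows → {A,D} = (1, M), (1, M), (1, M), (1, M) ✓
(B=77, C=A65): 3 rows → {A,D} = (4, K), (4, K), (4, K) ✓
(B=82, C=A65): 4 rows → {A,D} takes values {(5, K), (8, H), (4, J), (2, E)} — violation
(B=82, C=A61): 2 rows → {A,D} = (6, I), (6, I) ✓
Two rows agree on {B, C} but differ on {A, D}, so {B, C} → {A, D} does not hold.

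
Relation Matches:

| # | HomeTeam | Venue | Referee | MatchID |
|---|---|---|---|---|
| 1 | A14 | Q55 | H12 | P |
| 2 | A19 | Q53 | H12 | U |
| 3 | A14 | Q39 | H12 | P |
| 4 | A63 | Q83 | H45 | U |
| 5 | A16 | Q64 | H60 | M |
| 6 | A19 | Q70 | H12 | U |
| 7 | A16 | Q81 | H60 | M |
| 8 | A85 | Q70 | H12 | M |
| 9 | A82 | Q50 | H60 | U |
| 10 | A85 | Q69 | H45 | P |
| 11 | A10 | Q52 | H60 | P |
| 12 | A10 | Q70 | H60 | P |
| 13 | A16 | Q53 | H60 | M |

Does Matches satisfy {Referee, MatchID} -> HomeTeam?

Yes

(Referee=H12, MatchID=P): rows 1, 3 → HomeTeam = A14, A14 ✓
(Referee=H12, MatchID=U): rows 2, 6 → HomeTeam = A19, A19 ✓
(Referee=H45, MatchID=U): row 4 → HomeTeam = A63 ✓
(Referee=H60, MatchID=M): rows 5, 7, 13 → HomeTeam = A16, A16, A16 ✓
(Referee=H12, MatchID=M): row 8 → HomeTeam = A85 ✓
(Referee=H60, MatchID=U): row 9 → HomeTeam = A82 ✓
(Referee=H45, MatchID=P): row 10 → HomeTeam = A85 ✓
(Referee=H60, MatchID=P): rows 11, 12 → HomeTeam = A10, A10 ✓
Every {Referee, MatchID} value is associated with a single HomeTeam value, so {Referee, MatchID} -> HomeTeam holds.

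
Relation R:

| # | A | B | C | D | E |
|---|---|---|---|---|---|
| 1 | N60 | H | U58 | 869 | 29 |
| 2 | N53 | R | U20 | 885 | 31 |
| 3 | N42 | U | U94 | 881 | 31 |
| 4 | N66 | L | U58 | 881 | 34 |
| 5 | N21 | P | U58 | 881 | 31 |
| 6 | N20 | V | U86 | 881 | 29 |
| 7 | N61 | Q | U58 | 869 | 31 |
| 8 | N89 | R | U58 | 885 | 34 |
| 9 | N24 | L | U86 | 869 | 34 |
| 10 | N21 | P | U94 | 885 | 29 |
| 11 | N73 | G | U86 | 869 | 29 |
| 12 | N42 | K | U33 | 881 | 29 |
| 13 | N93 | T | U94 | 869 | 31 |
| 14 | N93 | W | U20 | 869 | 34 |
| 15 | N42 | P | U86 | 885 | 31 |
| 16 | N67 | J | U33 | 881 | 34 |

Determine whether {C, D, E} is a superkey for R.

All 16 rows have distinct {C, D, E} values, so {C, D, E} → (all attributes) holds and {C, D, E} is a superkey.

Yes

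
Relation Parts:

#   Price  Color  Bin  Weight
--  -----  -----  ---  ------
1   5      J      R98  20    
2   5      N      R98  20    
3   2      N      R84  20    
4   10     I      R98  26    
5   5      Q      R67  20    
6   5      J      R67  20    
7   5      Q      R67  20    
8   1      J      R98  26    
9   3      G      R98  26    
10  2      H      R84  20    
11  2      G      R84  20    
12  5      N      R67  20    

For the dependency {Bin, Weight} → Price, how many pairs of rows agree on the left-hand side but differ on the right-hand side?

(Bin=R98, Weight=20): all 2 rows agree on Price — 0 pairs.
(Bin=R84, Weight=20): all 3 rows agree on Price — 0 pairs.
(Bin=R98, Weight=26): violating pairs (4,8), (4,9), (8,9) — 3 pairs.
(Bin=R67, Weight=20): all 4 rows agree on Price — 0 pairs.

3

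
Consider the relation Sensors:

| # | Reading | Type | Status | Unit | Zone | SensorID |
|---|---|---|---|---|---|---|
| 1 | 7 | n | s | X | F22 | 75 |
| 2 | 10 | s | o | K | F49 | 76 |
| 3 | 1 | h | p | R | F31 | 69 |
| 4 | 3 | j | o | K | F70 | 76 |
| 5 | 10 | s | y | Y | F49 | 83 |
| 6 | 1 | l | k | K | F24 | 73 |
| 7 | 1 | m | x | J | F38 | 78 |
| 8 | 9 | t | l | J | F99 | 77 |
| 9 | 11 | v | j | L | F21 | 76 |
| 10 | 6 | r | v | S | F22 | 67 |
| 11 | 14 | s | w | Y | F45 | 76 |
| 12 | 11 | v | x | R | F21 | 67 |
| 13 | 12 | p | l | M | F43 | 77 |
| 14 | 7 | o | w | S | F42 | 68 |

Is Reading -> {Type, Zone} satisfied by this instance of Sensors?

No

Reading=7: rows 1, 14 → {Type,Zone} takes values {(n, F22), (o, F42)} — violation
Reading=10: rows 2, 5 → {Type,Zone} = (s, F49), (s, F49) ✓
Reading=1: rows 3, 6, 7 → {Type,Zone} takes values {(h, F31), (l, F24), (m, F38)} — violation
Reading=3: row 4 → {Type,Zone} = (j, F70) ✓
Reading=9: row 8 → {Type,Zone} = (t, F99) ✓
Reading=11: rows 9, 12 → {Type,Zone} = (v, F21), (v, F21) ✓
Reading=6: row 10 → {Type,Zone} = (r, F22) ✓
Reading=14: row 11 → {Type,Zone} = (s, F45) ✓
Reading=12: row 13 → {Type,Zone} = (p, F43) ✓
Two rows agree on Reading but differ on {Type, Zone}, so Reading -> {Type, Zone} does not hold.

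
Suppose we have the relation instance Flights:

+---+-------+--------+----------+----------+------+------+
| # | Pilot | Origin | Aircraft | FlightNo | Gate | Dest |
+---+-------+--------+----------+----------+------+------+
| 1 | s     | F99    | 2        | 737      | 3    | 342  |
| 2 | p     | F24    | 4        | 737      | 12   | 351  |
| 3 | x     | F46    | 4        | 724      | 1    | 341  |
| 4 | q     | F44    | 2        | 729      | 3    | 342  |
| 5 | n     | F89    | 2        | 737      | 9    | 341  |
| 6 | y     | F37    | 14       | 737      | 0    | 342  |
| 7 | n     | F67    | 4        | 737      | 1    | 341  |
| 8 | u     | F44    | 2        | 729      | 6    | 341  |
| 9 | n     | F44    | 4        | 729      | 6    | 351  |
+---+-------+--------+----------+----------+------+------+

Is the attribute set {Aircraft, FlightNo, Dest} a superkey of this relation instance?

All 9 rows have distinct {Aircraft, FlightNo, Dest} values, so {Aircraft, FlightNo, Dest} → (all attributes) holds and {Aircraft, FlightNo, Dest} is a superkey.

Yes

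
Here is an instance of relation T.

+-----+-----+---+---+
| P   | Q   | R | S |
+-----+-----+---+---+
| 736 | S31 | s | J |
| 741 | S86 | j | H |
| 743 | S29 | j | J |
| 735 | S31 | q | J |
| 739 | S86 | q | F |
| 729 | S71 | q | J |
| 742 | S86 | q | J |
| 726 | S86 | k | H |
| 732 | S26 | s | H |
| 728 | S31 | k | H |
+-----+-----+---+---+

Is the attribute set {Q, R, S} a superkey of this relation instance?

All 10 rows have distinct {Q, R, S} values, so {Q, R, S} → (all attributes) holds and {Q, R, S} is a superkey.

Yes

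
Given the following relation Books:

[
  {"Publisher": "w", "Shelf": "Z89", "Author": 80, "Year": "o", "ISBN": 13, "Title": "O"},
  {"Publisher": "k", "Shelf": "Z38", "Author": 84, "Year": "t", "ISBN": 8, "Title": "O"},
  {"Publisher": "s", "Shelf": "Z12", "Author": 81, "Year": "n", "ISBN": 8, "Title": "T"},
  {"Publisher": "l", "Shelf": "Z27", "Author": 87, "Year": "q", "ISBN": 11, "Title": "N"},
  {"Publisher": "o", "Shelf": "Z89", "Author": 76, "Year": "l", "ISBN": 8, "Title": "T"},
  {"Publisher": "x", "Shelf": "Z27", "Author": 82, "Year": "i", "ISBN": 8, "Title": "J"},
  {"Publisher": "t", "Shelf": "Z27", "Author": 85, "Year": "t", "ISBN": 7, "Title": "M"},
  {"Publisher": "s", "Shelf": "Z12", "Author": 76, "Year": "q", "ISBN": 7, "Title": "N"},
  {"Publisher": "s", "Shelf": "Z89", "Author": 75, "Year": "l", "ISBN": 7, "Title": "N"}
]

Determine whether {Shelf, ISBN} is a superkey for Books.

All 9 rows have distinct {Shelf, ISBN} values, so {Shelf, ISBN} → (all attributes) holds and {Shelf, ISBN} is a superkey.

Yes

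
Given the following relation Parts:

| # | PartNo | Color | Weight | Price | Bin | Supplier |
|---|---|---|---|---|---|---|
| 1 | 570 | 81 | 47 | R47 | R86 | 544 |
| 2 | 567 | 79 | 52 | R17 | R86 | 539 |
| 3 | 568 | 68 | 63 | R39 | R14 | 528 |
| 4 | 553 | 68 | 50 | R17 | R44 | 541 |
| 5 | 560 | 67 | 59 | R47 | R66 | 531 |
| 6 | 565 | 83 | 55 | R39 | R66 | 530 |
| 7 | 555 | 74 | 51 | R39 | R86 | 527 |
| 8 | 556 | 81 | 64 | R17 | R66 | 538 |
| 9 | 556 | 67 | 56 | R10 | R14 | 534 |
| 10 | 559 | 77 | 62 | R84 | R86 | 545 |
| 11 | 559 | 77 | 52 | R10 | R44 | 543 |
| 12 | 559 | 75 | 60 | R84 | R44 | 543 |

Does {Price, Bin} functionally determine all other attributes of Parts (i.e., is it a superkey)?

Yes

All 12 rows have distinct {Price, Bin} values, so {Price, Bin} → (all attributes) holds and {Price, Bin} is a superkey.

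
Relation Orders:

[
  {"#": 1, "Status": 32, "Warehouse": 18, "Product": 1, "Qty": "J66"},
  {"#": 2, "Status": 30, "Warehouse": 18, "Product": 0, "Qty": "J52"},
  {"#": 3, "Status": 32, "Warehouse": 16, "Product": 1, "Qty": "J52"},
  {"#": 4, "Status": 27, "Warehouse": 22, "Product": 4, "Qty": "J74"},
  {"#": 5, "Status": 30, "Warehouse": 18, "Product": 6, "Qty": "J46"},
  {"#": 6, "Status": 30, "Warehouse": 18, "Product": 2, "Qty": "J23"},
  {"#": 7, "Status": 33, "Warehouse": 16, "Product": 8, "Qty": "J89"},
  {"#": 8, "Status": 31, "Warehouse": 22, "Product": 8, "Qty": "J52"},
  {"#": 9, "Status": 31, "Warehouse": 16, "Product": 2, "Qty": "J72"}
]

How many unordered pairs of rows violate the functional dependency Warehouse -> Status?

7

Warehouse=18: violating pairs (1,2), (1,5), (1,6) — 3 pairs.
Warehouse=16: violating pairs (3,7), (3,9), (7,9) — 3 pairs.
Warehouse=22: violating pairs (4,8) — 1 pair.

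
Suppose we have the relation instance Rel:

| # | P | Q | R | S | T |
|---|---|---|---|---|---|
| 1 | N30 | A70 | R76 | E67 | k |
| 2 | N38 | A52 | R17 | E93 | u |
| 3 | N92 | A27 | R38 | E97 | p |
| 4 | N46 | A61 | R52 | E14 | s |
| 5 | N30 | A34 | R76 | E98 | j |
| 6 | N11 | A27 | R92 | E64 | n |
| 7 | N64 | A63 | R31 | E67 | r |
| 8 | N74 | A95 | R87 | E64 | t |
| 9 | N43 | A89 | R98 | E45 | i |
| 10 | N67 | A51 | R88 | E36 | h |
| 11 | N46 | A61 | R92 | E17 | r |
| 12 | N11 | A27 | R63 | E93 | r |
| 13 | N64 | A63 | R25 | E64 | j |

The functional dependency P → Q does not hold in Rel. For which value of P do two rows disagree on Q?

P=N30: rows 1, 5 → Q takes values {A70, A34} — violation
P=N38: row 2 → Q = A52 ✓
P=N92: row 3 → Q = A27 ✓
P=N46: rows 4, 11 → Q = A61, A61 ✓
P=N11: rows 6, 12 → Q = A27, A27 ✓
P=N64: rows 7, 13 → Q = A63, A63 ✓
P=N74: row 8 → Q = A95 ✓
P=N43: row 9 → Q = A89 ✓
P=N67: row 10 → Q = A51 ✓
The only P value with inconsistent Q is P=N30.

N30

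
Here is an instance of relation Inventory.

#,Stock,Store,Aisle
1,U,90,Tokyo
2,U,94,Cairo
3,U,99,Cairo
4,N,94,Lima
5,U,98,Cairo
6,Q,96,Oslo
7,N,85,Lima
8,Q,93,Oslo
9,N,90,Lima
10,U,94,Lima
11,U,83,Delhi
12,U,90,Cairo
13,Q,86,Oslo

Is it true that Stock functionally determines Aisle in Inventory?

No

Stock=U: rows 1, 2, 3, 5, 10, 11, 12 → Aisle takes values {Tokyo, Cairo, Lima, Delhi} — violation
Stock=N: rows 4, 7, 9 → Aisle = Lima, Lima, Lima ✓
Stock=Q: rows 6, 8, 13 → Aisle = Oslo, Oslo, Oslo ✓
Two rows agree on Stock but differ on Aisle, so Stock → Aisle does not hold.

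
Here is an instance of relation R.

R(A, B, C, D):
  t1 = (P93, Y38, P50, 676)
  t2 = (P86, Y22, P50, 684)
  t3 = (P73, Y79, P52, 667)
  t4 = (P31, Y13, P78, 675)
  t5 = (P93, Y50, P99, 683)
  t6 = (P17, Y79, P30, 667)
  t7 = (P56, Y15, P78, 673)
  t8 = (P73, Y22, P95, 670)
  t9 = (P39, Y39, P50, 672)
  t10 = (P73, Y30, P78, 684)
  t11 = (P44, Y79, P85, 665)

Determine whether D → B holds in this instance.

D=676: row 1 → B = Y38 ✓
D=684: rows 2, 10 → B takes values {Y22, Y30} — violation
D=667: rows 3, 6 → B = Y79, Y79 ✓
D=675: row 4 → B = Y13 ✓
D=683: row 5 → B = Y50 ✓
D=673: row 7 → B = Y15 ✓
D=670: row 8 → B = Y22 ✓
D=672: row 9 → B = Y39 ✓
D=665: row 11 → B = Y79 ✓
Two rows agree on D but differ on B, so D → B does not hold.

No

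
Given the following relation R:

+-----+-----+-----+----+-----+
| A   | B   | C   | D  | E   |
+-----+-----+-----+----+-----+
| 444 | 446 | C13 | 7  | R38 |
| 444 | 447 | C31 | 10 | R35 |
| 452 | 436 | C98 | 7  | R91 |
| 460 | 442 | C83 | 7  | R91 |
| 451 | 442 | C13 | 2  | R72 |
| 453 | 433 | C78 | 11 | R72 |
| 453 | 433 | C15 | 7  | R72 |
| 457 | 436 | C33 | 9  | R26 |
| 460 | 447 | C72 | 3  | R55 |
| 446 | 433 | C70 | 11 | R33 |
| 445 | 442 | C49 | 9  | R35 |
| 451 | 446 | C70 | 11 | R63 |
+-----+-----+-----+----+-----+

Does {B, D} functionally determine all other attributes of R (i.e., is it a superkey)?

Two distinct rows share (B=433, D=11), so {B, D} does not determine every attribute — not a superkey.

No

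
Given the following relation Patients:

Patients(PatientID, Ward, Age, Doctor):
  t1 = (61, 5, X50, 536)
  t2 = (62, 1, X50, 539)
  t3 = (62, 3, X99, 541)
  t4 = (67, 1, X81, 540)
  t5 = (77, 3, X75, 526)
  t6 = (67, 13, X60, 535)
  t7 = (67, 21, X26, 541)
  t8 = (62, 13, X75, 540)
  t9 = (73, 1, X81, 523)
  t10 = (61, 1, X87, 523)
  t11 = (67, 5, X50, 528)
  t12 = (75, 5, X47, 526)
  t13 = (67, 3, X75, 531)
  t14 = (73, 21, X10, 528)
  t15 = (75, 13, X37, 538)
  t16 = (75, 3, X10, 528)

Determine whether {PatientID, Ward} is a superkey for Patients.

All 16 rows have distinct {PatientID, Ward} values, so {PatientID, Ward} → (all attributes) holds and {PatientID, Ward} is a superkey.

Yes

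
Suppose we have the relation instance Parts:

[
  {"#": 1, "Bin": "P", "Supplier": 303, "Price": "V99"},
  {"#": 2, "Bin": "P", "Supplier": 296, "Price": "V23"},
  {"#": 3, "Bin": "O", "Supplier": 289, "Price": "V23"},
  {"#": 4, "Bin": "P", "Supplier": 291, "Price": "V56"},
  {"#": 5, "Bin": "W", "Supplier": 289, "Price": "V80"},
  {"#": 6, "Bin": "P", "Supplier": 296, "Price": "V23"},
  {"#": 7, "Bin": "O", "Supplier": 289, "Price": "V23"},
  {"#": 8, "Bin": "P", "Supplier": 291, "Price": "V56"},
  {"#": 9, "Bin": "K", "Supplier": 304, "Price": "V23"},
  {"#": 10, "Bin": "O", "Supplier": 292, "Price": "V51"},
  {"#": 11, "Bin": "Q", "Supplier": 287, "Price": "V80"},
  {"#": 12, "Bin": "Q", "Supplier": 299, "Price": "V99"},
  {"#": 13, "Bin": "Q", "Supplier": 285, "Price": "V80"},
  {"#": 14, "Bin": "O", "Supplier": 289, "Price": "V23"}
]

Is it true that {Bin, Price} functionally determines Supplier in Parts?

(Bin=P, Price=V99): row 1 → Supplier = 303 ✓
(Bin=P, Price=V23): rows 2, 6 → Supplier = 296, 296 ✓
(Bin=O, Price=V23): rows 3, 7, 14 → Supplier = 289, 289, 289 ✓
(Bin=P, Price=V56): rows 4, 8 → Supplier = 291, 291 ✓
(Bin=W, Price=V80): row 5 → Supplier = 289 ✓
(Bin=K, Price=V23): row 9 → Supplier = 304 ✓
(Bin=O, Price=V51): row 10 → Supplier = 292 ✓
(Bin=Q, Price=V80): rows 11, 13 → Supplier takes values {287, 285} — violation
(Bin=Q, Price=V99): row 12 → Supplier = 299 ✓
Two rows agree on {Bin, Price} but differ on Supplier, so {Bin, Price} -> Supplier does not hold.

No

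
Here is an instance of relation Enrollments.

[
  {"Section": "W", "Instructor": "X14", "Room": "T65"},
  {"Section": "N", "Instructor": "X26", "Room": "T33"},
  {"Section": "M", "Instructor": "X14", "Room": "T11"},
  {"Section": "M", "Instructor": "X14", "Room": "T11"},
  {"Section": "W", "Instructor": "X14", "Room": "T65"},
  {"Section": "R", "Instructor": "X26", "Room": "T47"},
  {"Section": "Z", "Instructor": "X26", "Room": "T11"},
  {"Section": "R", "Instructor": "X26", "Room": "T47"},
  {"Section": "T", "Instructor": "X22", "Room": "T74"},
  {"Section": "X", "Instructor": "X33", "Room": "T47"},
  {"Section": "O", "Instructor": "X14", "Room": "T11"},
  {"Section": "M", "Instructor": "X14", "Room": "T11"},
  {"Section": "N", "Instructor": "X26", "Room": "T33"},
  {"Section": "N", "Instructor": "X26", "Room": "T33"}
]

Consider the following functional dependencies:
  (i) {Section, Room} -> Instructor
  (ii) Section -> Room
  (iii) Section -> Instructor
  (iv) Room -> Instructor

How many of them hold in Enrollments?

3

(i) {Section, Room} -> Instructor: every LHS value maps to a single RHS value — holds.
(ii) Section -> Room: every LHS value maps to a single RHS value — holds.
(iii) Section -> Instructor: every LHS value maps to a single RHS value — holds.
(iv) Room -> Instructor: Room=T11: 5 rows → Instructor takes values {X14, X26} — violation; Room=T47: 3 rows → Instructor takes values {X26, X33} — violation — fails.
3 of the 4 dependencies hold.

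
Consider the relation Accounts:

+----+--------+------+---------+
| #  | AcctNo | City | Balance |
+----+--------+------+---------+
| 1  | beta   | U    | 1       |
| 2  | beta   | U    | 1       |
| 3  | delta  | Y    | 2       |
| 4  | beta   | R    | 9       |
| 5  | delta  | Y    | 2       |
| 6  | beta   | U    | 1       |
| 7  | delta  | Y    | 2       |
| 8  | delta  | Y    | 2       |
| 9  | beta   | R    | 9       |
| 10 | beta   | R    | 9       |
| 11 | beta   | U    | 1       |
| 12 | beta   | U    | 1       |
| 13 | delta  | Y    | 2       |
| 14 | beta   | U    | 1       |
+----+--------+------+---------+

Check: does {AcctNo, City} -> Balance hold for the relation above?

(AcctNo=beta, City=U): rows 1, 2, 6, 11, 12, 14 → Balance = 1, 1, 1, 1, 1, 1 ✓
(AcctNo=delta, City=Y): rows 3, 5, 7, 8, 13 → Balance = 2, 2, 2, 2, 2 ✓
(AcctNo=beta, City=R): rows 4, 9, 10 → Balance = 9, 9, 9 ✓
Every {AcctNo, City} value is associated with a single Balance value, so {AcctNo, City} -> Balance holds.

Yes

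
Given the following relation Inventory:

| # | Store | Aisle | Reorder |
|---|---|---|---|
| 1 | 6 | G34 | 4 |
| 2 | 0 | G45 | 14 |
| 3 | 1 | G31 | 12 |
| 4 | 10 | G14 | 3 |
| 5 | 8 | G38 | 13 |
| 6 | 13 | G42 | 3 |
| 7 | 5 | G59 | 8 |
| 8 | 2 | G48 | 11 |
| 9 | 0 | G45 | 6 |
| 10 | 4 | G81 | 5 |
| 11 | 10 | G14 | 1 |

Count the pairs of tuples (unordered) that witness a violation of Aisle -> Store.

Aisle=G45: all 2 rows agree on Store — 0 pairs.
Aisle=G14: all 2 rows agree on Store — 0 pairs.

0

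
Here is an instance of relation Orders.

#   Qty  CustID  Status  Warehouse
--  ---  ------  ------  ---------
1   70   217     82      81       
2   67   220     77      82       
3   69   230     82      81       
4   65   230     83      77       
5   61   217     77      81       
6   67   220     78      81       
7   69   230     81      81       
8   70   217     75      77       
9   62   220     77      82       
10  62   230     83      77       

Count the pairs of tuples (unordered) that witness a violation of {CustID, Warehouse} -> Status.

2

(CustID=217, Warehouse=81): violating pairs (1,5) — 1 pair.
(CustID=220, Warehouse=82): all 2 rows agree on Status — 0 pairs.
(CustID=230, Warehouse=81): violating pairs (3,7) — 1 pair.
(CustID=230, Warehouse=77): all 2 rows agree on Status — 0 pairs.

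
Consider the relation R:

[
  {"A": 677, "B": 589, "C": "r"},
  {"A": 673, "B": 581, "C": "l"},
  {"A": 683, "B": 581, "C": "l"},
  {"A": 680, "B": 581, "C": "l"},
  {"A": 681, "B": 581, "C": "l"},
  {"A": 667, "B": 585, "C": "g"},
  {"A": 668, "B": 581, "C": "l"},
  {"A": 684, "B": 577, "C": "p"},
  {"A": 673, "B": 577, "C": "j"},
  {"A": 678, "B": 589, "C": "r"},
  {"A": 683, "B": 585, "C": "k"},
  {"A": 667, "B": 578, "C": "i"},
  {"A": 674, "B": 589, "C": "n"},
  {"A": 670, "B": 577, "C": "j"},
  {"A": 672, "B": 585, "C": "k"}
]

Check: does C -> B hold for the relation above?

C=r: 2 rows → B = 589, 589 ✓
C=l: 5 rows → B = 581, 581, 581, 581, 581 ✓
C=g: 1 row → B = 585 ✓
C=p: 1 row → B = 577 ✓
C=j: 2 rows → B = 577, 577 ✓
C=k: 2 rows → B = 585, 585 ✓
C=i: 1 row → B = 578 ✓
C=n: 1 row → B = 589 ✓
Every C value is associated with a single B value, so C -> B holds.

Yes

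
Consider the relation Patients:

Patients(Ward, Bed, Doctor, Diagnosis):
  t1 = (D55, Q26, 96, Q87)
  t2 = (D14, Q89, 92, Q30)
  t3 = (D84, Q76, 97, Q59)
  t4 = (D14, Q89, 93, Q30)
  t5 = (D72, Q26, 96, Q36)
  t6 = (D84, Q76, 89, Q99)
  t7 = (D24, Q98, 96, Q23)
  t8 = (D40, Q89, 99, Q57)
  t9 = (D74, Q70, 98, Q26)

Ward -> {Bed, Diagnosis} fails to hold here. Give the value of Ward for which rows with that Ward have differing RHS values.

D84

Ward=D55: row 1 → {Bed,Diagnosis} = (Q26, Q87) ✓
Ward=D14: rows 2, 4 → {Bed,Diagnosis} = (Q89, Q30), (Q89, Q30) ✓
Ward=D84: rows 3, 6 → {Bed,Diagnosis} takes values {(Q76, Q59), (Q76, Q99)} — violation
Ward=D72: row 5 → {Bed,Diagnosis} = (Q26, Q36) ✓
Ward=D24: row 7 → {Bed,Diagnosis} = (Q98, Q23) ✓
Ward=D40: row 8 → {Bed,Diagnosis} = (Q89, Q57) ✓
Ward=D74: row 9 → {Bed,Diagnosis} = (Q70, Q26) ✓
The only Ward value with inconsistent RHS is Ward=D84.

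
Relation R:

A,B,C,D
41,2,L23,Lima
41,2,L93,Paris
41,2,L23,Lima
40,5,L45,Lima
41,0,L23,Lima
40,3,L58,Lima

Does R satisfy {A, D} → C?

(A=41, D=Lima): 3 rows → C = L23, L23, L23 ✓
(A=41, D=Paris): 1 row → C = L93 ✓
(A=40, D=Lima): 2 rows → C takes values {L45, L58} — violation
Two rows agree on {A, D} but differ on C, so {A, D} → C does not hold.

No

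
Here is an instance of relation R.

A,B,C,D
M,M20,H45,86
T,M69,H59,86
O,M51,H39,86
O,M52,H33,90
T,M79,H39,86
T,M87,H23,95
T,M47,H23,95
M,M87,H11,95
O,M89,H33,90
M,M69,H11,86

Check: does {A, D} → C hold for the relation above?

No

(A=M, D=86): 2 rows → C takes values {H45, H11} — violation
(A=T, D=86): 2 rows → C takes values {H59, H39} — violation
(A=O, D=86): 1 row → C = H39 ✓
(A=O, D=90): 2 rows → C = H33, H33 ✓
(A=T, D=95): 2 rows → C = H23, H23 ✓
(A=M, D=95): 1 row → C = H11 ✓
Two rows agree on {A, D} but differ on C, so {A, D} → C does not hold.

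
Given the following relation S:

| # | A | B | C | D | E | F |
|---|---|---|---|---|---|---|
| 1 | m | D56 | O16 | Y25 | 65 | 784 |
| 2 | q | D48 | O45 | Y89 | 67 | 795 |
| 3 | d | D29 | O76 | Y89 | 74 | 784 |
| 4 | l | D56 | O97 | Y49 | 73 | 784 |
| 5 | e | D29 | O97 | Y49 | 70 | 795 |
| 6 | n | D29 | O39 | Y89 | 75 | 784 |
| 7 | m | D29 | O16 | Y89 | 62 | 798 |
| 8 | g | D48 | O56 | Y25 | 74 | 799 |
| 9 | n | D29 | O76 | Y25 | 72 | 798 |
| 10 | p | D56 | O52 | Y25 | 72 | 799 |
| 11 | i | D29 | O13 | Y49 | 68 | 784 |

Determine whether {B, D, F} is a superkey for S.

No

Rows 3 and 6 have the same {B, D, F} value (B=D29, D=Y89, F=784) but are distinct tuples, so {B, D, F} does not determine every attribute — not a superkey.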